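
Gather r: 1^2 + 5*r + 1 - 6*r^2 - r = -6*r^2 + 4*r + 2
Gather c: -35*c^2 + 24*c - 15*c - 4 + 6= -35*c^2 + 9*c + 2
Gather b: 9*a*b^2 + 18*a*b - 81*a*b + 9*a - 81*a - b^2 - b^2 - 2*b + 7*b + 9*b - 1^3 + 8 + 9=-72*a + b^2*(9*a - 2) + b*(14 - 63*a) + 16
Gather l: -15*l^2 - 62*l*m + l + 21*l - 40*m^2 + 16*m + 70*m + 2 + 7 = -15*l^2 + l*(22 - 62*m) - 40*m^2 + 86*m + 9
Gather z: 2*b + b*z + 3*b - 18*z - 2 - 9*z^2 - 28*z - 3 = 5*b - 9*z^2 + z*(b - 46) - 5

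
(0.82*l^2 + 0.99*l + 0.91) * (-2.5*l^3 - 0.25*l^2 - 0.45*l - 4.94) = -2.05*l^5 - 2.68*l^4 - 2.8915*l^3 - 4.7238*l^2 - 5.3001*l - 4.4954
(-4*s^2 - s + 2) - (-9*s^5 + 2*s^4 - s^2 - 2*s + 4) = 9*s^5 - 2*s^4 - 3*s^2 + s - 2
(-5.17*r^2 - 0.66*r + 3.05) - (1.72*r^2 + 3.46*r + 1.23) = -6.89*r^2 - 4.12*r + 1.82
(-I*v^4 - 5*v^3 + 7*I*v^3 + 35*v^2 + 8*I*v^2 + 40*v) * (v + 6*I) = -I*v^5 + v^4 + 7*I*v^4 - 7*v^3 - 22*I*v^3 - 8*v^2 + 210*I*v^2 + 240*I*v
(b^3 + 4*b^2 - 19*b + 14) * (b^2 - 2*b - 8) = b^5 + 2*b^4 - 35*b^3 + 20*b^2 + 124*b - 112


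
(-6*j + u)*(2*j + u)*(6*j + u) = -72*j^3 - 36*j^2*u + 2*j*u^2 + u^3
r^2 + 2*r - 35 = (r - 5)*(r + 7)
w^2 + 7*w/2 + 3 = (w + 3/2)*(w + 2)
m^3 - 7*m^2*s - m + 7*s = (m - 1)*(m + 1)*(m - 7*s)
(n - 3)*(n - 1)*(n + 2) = n^3 - 2*n^2 - 5*n + 6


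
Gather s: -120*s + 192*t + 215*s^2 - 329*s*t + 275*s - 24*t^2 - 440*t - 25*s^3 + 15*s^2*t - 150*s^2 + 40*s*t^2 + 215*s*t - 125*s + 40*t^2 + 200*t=-25*s^3 + s^2*(15*t + 65) + s*(40*t^2 - 114*t + 30) + 16*t^2 - 48*t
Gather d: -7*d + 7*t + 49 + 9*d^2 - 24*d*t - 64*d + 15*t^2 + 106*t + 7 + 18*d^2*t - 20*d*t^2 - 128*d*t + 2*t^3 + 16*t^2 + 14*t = d^2*(18*t + 9) + d*(-20*t^2 - 152*t - 71) + 2*t^3 + 31*t^2 + 127*t + 56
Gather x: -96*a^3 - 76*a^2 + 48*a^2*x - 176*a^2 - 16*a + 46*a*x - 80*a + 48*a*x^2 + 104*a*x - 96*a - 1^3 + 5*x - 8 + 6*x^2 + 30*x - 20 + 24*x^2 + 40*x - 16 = -96*a^3 - 252*a^2 - 192*a + x^2*(48*a + 30) + x*(48*a^2 + 150*a + 75) - 45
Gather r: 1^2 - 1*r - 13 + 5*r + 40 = 4*r + 28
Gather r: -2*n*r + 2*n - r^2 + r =2*n - r^2 + r*(1 - 2*n)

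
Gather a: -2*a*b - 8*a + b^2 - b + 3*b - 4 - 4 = a*(-2*b - 8) + b^2 + 2*b - 8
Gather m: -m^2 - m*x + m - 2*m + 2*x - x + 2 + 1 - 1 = -m^2 + m*(-x - 1) + x + 2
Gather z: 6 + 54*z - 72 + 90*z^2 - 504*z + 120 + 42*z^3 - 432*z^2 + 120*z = 42*z^3 - 342*z^2 - 330*z + 54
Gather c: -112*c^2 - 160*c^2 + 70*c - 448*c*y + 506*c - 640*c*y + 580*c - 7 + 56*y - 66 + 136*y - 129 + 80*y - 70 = -272*c^2 + c*(1156 - 1088*y) + 272*y - 272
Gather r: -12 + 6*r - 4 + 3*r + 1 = 9*r - 15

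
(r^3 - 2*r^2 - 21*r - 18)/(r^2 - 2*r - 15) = (r^2 - 5*r - 6)/(r - 5)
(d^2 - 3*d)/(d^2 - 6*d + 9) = d/(d - 3)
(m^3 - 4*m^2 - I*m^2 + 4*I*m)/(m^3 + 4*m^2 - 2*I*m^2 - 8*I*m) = (m^2 - m*(4 + I) + 4*I)/(m^2 + 2*m*(2 - I) - 8*I)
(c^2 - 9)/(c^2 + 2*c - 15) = (c + 3)/(c + 5)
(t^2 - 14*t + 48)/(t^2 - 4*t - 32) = (t - 6)/(t + 4)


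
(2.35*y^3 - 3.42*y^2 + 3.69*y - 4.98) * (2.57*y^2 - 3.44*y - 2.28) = 6.0395*y^5 - 16.8734*y^4 + 15.8901*y^3 - 17.6946*y^2 + 8.718*y + 11.3544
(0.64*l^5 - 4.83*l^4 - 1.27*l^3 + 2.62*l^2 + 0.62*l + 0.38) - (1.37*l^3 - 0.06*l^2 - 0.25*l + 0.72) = 0.64*l^5 - 4.83*l^4 - 2.64*l^3 + 2.68*l^2 + 0.87*l - 0.34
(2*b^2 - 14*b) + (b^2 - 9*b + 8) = 3*b^2 - 23*b + 8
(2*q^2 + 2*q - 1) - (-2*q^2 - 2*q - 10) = 4*q^2 + 4*q + 9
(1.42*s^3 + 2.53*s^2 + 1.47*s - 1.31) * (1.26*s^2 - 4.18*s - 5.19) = 1.7892*s^5 - 2.7478*s^4 - 16.093*s^3 - 20.9259*s^2 - 2.1535*s + 6.7989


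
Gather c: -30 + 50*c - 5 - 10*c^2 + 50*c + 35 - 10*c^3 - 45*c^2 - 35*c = -10*c^3 - 55*c^2 + 65*c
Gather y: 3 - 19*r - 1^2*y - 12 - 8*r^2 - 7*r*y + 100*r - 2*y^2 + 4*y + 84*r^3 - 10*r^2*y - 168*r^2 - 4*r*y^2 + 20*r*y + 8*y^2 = 84*r^3 - 176*r^2 + 81*r + y^2*(6 - 4*r) + y*(-10*r^2 + 13*r + 3) - 9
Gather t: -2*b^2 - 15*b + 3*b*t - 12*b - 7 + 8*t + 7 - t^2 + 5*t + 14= -2*b^2 - 27*b - t^2 + t*(3*b + 13) + 14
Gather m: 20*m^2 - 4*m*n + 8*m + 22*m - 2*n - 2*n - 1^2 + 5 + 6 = 20*m^2 + m*(30 - 4*n) - 4*n + 10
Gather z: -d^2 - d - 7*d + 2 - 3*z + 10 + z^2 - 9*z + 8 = -d^2 - 8*d + z^2 - 12*z + 20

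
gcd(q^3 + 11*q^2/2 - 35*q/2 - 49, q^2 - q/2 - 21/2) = q - 7/2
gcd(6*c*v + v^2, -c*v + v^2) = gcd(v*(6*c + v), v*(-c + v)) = v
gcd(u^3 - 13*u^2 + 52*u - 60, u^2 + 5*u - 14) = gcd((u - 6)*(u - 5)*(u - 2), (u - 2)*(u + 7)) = u - 2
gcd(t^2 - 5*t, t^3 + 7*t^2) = t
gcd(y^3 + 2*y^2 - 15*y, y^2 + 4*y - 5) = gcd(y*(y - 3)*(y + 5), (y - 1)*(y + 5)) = y + 5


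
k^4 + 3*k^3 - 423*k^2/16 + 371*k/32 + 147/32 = (k - 7/2)*(k - 3/4)*(k + 1/4)*(k + 7)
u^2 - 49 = (u - 7)*(u + 7)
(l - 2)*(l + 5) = l^2 + 3*l - 10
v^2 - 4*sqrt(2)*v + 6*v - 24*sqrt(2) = (v + 6)*(v - 4*sqrt(2))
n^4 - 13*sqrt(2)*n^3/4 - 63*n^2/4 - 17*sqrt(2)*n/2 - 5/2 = (n - 5*sqrt(2))*(n + sqrt(2)/2)*(sqrt(2)*n/2 + 1)*(sqrt(2)*n + 1/2)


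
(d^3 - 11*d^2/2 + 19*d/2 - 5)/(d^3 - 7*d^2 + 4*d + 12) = (2*d^2 - 7*d + 5)/(2*(d^2 - 5*d - 6))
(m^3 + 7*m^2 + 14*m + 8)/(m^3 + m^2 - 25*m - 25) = (m^2 + 6*m + 8)/(m^2 - 25)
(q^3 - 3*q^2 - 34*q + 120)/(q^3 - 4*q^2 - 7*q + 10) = (q^2 + 2*q - 24)/(q^2 + q - 2)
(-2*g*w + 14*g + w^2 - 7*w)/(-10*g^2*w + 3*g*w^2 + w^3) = (w - 7)/(w*(5*g + w))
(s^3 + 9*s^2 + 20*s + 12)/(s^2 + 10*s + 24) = (s^2 + 3*s + 2)/(s + 4)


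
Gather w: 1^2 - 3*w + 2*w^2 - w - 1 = 2*w^2 - 4*w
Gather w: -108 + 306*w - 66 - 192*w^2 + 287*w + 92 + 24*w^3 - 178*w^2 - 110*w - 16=24*w^3 - 370*w^2 + 483*w - 98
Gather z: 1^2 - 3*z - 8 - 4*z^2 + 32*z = -4*z^2 + 29*z - 7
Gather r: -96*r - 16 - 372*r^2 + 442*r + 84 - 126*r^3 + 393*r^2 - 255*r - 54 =-126*r^3 + 21*r^2 + 91*r + 14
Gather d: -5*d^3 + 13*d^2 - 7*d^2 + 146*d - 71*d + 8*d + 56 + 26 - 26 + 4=-5*d^3 + 6*d^2 + 83*d + 60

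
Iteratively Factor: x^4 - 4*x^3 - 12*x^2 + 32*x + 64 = (x + 2)*(x^3 - 6*x^2 + 32) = (x - 4)*(x + 2)*(x^2 - 2*x - 8) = (x - 4)^2*(x + 2)*(x + 2)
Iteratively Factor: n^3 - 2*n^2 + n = (n - 1)*(n^2 - n) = (n - 1)^2*(n)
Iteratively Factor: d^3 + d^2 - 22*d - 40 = (d + 4)*(d^2 - 3*d - 10) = (d - 5)*(d + 4)*(d + 2)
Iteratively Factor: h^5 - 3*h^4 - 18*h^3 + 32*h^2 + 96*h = (h + 3)*(h^4 - 6*h^3 + 32*h) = (h - 4)*(h + 3)*(h^3 - 2*h^2 - 8*h) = (h - 4)*(h + 2)*(h + 3)*(h^2 - 4*h) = h*(h - 4)*(h + 2)*(h + 3)*(h - 4)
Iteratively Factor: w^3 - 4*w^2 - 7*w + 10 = (w - 5)*(w^2 + w - 2) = (w - 5)*(w - 1)*(w + 2)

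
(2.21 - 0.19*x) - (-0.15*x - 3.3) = 5.51 - 0.04*x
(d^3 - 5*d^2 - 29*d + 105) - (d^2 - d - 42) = d^3 - 6*d^2 - 28*d + 147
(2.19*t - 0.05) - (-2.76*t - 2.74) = 4.95*t + 2.69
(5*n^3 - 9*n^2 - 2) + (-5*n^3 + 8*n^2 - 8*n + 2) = -n^2 - 8*n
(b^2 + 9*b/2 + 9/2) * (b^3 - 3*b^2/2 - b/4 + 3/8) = b^5 + 3*b^4 - 5*b^3/2 - 15*b^2/2 + 9*b/16 + 27/16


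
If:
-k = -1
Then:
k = 1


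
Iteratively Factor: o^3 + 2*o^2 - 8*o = (o)*(o^2 + 2*o - 8) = o*(o - 2)*(o + 4)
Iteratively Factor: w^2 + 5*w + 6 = (w + 3)*(w + 2)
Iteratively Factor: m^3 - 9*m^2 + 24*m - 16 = (m - 4)*(m^2 - 5*m + 4) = (m - 4)^2*(m - 1)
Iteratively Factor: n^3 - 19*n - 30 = (n + 3)*(n^2 - 3*n - 10) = (n - 5)*(n + 3)*(n + 2)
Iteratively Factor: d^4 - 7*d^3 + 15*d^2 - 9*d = (d)*(d^3 - 7*d^2 + 15*d - 9) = d*(d - 3)*(d^2 - 4*d + 3) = d*(d - 3)*(d - 1)*(d - 3)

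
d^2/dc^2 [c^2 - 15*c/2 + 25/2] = 2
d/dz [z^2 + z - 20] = 2*z + 1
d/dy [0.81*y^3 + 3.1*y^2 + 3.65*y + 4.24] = 2.43*y^2 + 6.2*y + 3.65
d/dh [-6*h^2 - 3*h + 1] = -12*h - 3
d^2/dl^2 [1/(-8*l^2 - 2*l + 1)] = 8*(16*l^2 + 4*l - (8*l + 1)^2 - 2)/(8*l^2 + 2*l - 1)^3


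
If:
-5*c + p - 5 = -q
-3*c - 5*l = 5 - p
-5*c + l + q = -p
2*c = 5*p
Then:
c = 100/13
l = -5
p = 40/13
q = 525/13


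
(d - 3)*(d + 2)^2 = d^3 + d^2 - 8*d - 12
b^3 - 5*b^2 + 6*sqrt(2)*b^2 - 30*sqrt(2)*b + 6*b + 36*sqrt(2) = (b - 3)*(b - 2)*(b + 6*sqrt(2))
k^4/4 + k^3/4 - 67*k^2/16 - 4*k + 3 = (k/4 + 1)*(k - 4)*(k - 1/2)*(k + 3/2)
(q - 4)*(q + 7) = q^2 + 3*q - 28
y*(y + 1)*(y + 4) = y^3 + 5*y^2 + 4*y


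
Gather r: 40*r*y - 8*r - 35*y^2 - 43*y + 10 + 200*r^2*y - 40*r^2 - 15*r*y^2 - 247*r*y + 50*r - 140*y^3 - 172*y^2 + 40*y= r^2*(200*y - 40) + r*(-15*y^2 - 207*y + 42) - 140*y^3 - 207*y^2 - 3*y + 10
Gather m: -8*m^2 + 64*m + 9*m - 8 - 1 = -8*m^2 + 73*m - 9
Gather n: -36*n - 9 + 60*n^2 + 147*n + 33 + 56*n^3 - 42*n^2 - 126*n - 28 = 56*n^3 + 18*n^2 - 15*n - 4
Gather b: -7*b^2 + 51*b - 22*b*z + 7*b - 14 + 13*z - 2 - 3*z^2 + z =-7*b^2 + b*(58 - 22*z) - 3*z^2 + 14*z - 16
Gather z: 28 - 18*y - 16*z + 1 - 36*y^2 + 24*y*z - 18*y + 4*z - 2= -36*y^2 - 36*y + z*(24*y - 12) + 27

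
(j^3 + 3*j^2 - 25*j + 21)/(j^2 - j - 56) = (j^2 - 4*j + 3)/(j - 8)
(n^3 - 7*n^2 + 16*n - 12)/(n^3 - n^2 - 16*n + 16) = (n^3 - 7*n^2 + 16*n - 12)/(n^3 - n^2 - 16*n + 16)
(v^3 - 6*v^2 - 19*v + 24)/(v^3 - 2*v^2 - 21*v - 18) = (v^2 - 9*v + 8)/(v^2 - 5*v - 6)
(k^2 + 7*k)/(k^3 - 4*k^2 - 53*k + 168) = k/(k^2 - 11*k + 24)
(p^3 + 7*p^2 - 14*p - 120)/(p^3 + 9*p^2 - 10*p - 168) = (p + 5)/(p + 7)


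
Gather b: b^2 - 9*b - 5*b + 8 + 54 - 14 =b^2 - 14*b + 48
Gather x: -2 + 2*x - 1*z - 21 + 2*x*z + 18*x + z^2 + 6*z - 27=x*(2*z + 20) + z^2 + 5*z - 50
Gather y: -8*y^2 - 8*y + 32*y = -8*y^2 + 24*y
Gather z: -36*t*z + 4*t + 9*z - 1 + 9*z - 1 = 4*t + z*(18 - 36*t) - 2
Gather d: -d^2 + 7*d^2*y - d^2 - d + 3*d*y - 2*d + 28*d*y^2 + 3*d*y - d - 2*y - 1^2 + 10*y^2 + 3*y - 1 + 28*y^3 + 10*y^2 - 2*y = d^2*(7*y - 2) + d*(28*y^2 + 6*y - 4) + 28*y^3 + 20*y^2 - y - 2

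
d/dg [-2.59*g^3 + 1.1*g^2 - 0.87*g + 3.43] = -7.77*g^2 + 2.2*g - 0.87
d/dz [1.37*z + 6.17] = 1.37000000000000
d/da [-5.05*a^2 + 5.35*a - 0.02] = 5.35 - 10.1*a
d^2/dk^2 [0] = 0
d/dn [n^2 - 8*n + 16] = 2*n - 8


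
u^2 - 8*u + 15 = (u - 5)*(u - 3)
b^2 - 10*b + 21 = (b - 7)*(b - 3)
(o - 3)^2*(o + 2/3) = o^3 - 16*o^2/3 + 5*o + 6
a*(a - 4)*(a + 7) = a^3 + 3*a^2 - 28*a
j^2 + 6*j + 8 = (j + 2)*(j + 4)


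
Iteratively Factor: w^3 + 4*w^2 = (w + 4)*(w^2) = w*(w + 4)*(w)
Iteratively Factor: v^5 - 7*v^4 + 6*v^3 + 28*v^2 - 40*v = (v)*(v^4 - 7*v^3 + 6*v^2 + 28*v - 40) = v*(v - 2)*(v^3 - 5*v^2 - 4*v + 20) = v*(v - 2)*(v + 2)*(v^2 - 7*v + 10) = v*(v - 2)^2*(v + 2)*(v - 5)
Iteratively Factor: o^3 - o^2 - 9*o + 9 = (o - 3)*(o^2 + 2*o - 3) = (o - 3)*(o + 3)*(o - 1)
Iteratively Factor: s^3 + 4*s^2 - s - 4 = (s - 1)*(s^2 + 5*s + 4) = (s - 1)*(s + 4)*(s + 1)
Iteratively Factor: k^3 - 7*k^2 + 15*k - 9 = (k - 3)*(k^2 - 4*k + 3) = (k - 3)^2*(k - 1)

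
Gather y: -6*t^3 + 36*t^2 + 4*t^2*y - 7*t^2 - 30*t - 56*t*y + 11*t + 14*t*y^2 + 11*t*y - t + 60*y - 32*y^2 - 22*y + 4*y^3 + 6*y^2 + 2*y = -6*t^3 + 29*t^2 - 20*t + 4*y^3 + y^2*(14*t - 26) + y*(4*t^2 - 45*t + 40)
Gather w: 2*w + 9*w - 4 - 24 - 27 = 11*w - 55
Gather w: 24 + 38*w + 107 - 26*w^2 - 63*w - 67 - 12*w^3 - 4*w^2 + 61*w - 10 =-12*w^3 - 30*w^2 + 36*w + 54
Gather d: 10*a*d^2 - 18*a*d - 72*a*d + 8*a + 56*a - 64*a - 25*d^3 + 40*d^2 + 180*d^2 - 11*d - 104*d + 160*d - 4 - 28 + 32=-25*d^3 + d^2*(10*a + 220) + d*(45 - 90*a)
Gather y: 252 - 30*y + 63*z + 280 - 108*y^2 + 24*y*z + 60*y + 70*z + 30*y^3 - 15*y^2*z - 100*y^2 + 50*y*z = 30*y^3 + y^2*(-15*z - 208) + y*(74*z + 30) + 133*z + 532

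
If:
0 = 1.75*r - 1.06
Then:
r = 0.61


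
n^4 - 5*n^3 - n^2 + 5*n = n*(n - 5)*(n - 1)*(n + 1)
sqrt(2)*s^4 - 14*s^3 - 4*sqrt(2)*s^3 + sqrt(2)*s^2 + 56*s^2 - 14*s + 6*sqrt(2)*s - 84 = (s - 3)*(s - 2)*(s - 7*sqrt(2))*(sqrt(2)*s + sqrt(2))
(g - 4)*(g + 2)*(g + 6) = g^3 + 4*g^2 - 20*g - 48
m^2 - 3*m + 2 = (m - 2)*(m - 1)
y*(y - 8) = y^2 - 8*y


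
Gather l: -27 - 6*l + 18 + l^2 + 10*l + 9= l^2 + 4*l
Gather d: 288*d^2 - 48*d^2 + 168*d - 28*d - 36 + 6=240*d^2 + 140*d - 30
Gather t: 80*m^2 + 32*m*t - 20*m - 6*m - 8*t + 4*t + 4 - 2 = 80*m^2 - 26*m + t*(32*m - 4) + 2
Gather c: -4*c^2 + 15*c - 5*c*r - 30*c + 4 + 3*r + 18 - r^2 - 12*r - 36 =-4*c^2 + c*(-5*r - 15) - r^2 - 9*r - 14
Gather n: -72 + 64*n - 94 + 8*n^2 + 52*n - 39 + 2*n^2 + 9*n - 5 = 10*n^2 + 125*n - 210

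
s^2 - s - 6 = (s - 3)*(s + 2)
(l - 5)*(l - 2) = l^2 - 7*l + 10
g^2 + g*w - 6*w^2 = (g - 2*w)*(g + 3*w)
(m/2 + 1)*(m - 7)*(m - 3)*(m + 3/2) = m^4/2 - 13*m^3/4 - 11*m^2/2 + 87*m/4 + 63/2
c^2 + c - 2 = (c - 1)*(c + 2)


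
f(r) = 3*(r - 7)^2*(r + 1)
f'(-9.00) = 1536.00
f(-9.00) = -6144.00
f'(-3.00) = 420.00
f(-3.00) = -600.00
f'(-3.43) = 478.42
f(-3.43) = -793.04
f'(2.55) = -35.38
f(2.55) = 210.90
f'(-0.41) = 138.49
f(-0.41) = 97.19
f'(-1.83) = 277.88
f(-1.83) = -194.14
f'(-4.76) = 680.20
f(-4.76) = -1560.00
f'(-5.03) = 725.05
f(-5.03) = -1749.68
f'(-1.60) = 252.84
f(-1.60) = -133.13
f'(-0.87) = 179.67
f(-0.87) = 24.16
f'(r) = 3*(r - 7)^2 + 3*(r + 1)*(2*r - 14)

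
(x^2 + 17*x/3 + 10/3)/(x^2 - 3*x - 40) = (x + 2/3)/(x - 8)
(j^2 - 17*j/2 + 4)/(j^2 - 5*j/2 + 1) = (j - 8)/(j - 2)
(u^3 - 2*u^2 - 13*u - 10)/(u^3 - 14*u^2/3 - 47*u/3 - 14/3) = 3*(u^2 - 4*u - 5)/(3*u^2 - 20*u - 7)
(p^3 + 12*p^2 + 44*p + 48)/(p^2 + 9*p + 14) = (p^2 + 10*p + 24)/(p + 7)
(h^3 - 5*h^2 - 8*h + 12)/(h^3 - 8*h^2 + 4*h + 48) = (h - 1)/(h - 4)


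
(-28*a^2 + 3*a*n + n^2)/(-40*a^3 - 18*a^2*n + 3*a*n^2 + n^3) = (7*a + n)/(10*a^2 + 7*a*n + n^2)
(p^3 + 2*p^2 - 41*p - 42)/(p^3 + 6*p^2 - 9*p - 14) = (p - 6)/(p - 2)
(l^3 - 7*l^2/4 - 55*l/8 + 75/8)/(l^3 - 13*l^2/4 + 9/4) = (8*l^2 + 10*l - 25)/(2*(4*l^2 - l - 3))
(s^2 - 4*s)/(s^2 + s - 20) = s/(s + 5)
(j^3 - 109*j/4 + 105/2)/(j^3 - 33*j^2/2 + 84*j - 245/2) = (j^2 + 5*j/2 - 21)/(j^2 - 14*j + 49)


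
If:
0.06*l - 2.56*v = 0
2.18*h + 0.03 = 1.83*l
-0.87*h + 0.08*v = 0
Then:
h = 0.00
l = 0.02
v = 0.00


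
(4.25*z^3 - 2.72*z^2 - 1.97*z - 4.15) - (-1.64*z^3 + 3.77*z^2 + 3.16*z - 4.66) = 5.89*z^3 - 6.49*z^2 - 5.13*z + 0.51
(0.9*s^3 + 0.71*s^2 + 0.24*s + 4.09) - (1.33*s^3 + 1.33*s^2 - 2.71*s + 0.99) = -0.43*s^3 - 0.62*s^2 + 2.95*s + 3.1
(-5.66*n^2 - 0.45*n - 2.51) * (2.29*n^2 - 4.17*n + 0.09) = -12.9614*n^4 + 22.5717*n^3 - 4.3808*n^2 + 10.4262*n - 0.2259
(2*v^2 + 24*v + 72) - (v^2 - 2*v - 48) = v^2 + 26*v + 120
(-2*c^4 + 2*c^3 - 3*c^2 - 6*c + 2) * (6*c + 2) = -12*c^5 + 8*c^4 - 14*c^3 - 42*c^2 + 4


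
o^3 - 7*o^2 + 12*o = o*(o - 4)*(o - 3)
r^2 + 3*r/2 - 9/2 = (r - 3/2)*(r + 3)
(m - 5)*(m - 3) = m^2 - 8*m + 15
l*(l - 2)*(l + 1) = l^3 - l^2 - 2*l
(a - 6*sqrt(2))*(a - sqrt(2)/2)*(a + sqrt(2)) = a^3 - 11*sqrt(2)*a^2/2 - 7*a + 6*sqrt(2)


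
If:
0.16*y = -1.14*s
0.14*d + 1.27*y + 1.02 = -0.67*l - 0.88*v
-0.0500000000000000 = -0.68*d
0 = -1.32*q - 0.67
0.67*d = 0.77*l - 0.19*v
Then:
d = 0.07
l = -0.299788793638961*y - 0.189343944808635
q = -0.51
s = -0.140350877192982*y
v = -1.21493353211579*y - 1.02662917571054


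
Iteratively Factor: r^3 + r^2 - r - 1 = (r - 1)*(r^2 + 2*r + 1) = (r - 1)*(r + 1)*(r + 1)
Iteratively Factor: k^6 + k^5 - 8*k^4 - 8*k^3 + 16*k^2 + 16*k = (k - 2)*(k^5 + 3*k^4 - 2*k^3 - 12*k^2 - 8*k) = (k - 2)*(k + 2)*(k^4 + k^3 - 4*k^2 - 4*k) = (k - 2)*(k + 2)^2*(k^3 - k^2 - 2*k) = k*(k - 2)*(k + 2)^2*(k^2 - k - 2) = k*(k - 2)*(k + 1)*(k + 2)^2*(k - 2)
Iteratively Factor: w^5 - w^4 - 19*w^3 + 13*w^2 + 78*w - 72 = (w - 4)*(w^4 + 3*w^3 - 7*w^2 - 15*w + 18) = (w - 4)*(w - 2)*(w^3 + 5*w^2 + 3*w - 9) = (w - 4)*(w - 2)*(w + 3)*(w^2 + 2*w - 3) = (w - 4)*(w - 2)*(w + 3)^2*(w - 1)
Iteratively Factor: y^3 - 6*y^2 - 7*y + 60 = (y - 5)*(y^2 - y - 12) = (y - 5)*(y + 3)*(y - 4)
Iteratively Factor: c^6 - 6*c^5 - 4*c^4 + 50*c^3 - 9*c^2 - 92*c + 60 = (c - 1)*(c^5 - 5*c^4 - 9*c^3 + 41*c^2 + 32*c - 60) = (c - 5)*(c - 1)*(c^4 - 9*c^2 - 4*c + 12) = (c - 5)*(c - 3)*(c - 1)*(c^3 + 3*c^2 - 4) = (c - 5)*(c - 3)*(c - 1)^2*(c^2 + 4*c + 4) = (c - 5)*(c - 3)*(c - 1)^2*(c + 2)*(c + 2)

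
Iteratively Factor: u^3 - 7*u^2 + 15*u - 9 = (u - 3)*(u^2 - 4*u + 3) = (u - 3)^2*(u - 1)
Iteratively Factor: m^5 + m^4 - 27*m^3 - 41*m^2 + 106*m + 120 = (m + 1)*(m^4 - 27*m^2 - 14*m + 120) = (m + 1)*(m + 3)*(m^3 - 3*m^2 - 18*m + 40) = (m - 5)*(m + 1)*(m + 3)*(m^2 + 2*m - 8) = (m - 5)*(m + 1)*(m + 3)*(m + 4)*(m - 2)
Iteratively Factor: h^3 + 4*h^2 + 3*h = (h + 1)*(h^2 + 3*h) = h*(h + 1)*(h + 3)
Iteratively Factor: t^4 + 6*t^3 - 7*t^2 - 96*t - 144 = (t + 3)*(t^3 + 3*t^2 - 16*t - 48) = (t + 3)*(t + 4)*(t^2 - t - 12) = (t + 3)^2*(t + 4)*(t - 4)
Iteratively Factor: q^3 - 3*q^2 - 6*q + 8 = (q - 1)*(q^2 - 2*q - 8) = (q - 4)*(q - 1)*(q + 2)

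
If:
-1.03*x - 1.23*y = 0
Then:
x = -1.19417475728155*y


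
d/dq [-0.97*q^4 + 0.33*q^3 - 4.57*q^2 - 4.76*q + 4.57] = -3.88*q^3 + 0.99*q^2 - 9.14*q - 4.76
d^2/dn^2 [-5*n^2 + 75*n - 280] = -10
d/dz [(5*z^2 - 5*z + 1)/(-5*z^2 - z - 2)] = (-30*z^2 - 10*z + 11)/(25*z^4 + 10*z^3 + 21*z^2 + 4*z + 4)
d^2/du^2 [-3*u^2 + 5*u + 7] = -6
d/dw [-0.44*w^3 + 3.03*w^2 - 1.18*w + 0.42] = -1.32*w^2 + 6.06*w - 1.18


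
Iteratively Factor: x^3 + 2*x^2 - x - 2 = (x + 1)*(x^2 + x - 2) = (x - 1)*(x + 1)*(x + 2)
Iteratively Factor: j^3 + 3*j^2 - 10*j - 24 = (j + 2)*(j^2 + j - 12) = (j - 3)*(j + 2)*(j + 4)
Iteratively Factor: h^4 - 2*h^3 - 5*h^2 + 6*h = (h - 3)*(h^3 + h^2 - 2*h) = (h - 3)*(h - 1)*(h^2 + 2*h) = (h - 3)*(h - 1)*(h + 2)*(h)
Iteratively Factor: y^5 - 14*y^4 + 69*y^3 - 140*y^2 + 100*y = (y - 2)*(y^4 - 12*y^3 + 45*y^2 - 50*y) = (y - 2)^2*(y^3 - 10*y^2 + 25*y) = y*(y - 2)^2*(y^2 - 10*y + 25) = y*(y - 5)*(y - 2)^2*(y - 5)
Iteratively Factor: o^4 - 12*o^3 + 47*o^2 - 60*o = (o - 5)*(o^3 - 7*o^2 + 12*o) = (o - 5)*(o - 3)*(o^2 - 4*o) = o*(o - 5)*(o - 3)*(o - 4)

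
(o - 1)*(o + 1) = o^2 - 1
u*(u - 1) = u^2 - u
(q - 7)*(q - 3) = q^2 - 10*q + 21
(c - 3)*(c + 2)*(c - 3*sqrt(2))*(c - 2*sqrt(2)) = c^4 - 5*sqrt(2)*c^3 - c^3 + 6*c^2 + 5*sqrt(2)*c^2 - 12*c + 30*sqrt(2)*c - 72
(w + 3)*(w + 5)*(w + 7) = w^3 + 15*w^2 + 71*w + 105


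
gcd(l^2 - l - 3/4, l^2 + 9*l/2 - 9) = l - 3/2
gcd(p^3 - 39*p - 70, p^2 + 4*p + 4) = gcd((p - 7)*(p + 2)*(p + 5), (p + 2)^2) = p + 2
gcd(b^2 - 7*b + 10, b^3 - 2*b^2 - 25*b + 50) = b^2 - 7*b + 10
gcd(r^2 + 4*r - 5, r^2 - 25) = r + 5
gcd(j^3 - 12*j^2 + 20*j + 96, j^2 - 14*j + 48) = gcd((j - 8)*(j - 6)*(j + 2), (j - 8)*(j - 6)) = j^2 - 14*j + 48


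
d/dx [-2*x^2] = -4*x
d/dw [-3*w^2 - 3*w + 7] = -6*w - 3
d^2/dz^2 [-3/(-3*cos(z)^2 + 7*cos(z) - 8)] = 3*(36*sin(z)^4 + 29*sin(z)^2 + 539*cos(z)/4 - 63*cos(3*z)/4 - 115)/(3*sin(z)^2 + 7*cos(z) - 11)^3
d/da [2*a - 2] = 2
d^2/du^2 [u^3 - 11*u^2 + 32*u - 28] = 6*u - 22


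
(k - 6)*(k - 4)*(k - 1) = k^3 - 11*k^2 + 34*k - 24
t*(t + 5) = t^2 + 5*t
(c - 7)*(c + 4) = c^2 - 3*c - 28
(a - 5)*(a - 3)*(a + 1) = a^3 - 7*a^2 + 7*a + 15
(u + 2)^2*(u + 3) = u^3 + 7*u^2 + 16*u + 12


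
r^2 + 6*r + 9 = (r + 3)^2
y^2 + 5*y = y*(y + 5)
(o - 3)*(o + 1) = o^2 - 2*o - 3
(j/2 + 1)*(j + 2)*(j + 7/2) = j^3/2 + 15*j^2/4 + 9*j + 7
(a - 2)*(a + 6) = a^2 + 4*a - 12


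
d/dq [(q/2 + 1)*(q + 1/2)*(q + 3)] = 3*q^2/2 + 11*q/2 + 17/4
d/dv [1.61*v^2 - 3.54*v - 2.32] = 3.22*v - 3.54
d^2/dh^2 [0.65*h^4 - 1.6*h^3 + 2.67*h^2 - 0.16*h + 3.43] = 7.8*h^2 - 9.6*h + 5.34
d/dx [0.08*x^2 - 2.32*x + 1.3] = 0.16*x - 2.32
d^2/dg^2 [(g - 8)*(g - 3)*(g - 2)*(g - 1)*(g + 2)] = 20*g^3 - 144*g^2 + 186*g + 48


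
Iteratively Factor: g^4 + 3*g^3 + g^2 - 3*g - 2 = (g - 1)*(g^3 + 4*g^2 + 5*g + 2) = (g - 1)*(g + 1)*(g^2 + 3*g + 2) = (g - 1)*(g + 1)*(g + 2)*(g + 1)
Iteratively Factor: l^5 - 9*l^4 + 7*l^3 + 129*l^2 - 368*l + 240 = (l - 1)*(l^4 - 8*l^3 - l^2 + 128*l - 240) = (l - 5)*(l - 1)*(l^3 - 3*l^2 - 16*l + 48) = (l - 5)*(l - 3)*(l - 1)*(l^2 - 16) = (l - 5)*(l - 4)*(l - 3)*(l - 1)*(l + 4)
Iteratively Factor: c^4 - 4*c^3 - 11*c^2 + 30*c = (c + 3)*(c^3 - 7*c^2 + 10*c) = (c - 5)*(c + 3)*(c^2 - 2*c) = (c - 5)*(c - 2)*(c + 3)*(c)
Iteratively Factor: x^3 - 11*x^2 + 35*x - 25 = (x - 5)*(x^2 - 6*x + 5) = (x - 5)^2*(x - 1)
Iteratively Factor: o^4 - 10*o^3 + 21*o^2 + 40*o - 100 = (o + 2)*(o^3 - 12*o^2 + 45*o - 50) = (o - 5)*(o + 2)*(o^2 - 7*o + 10) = (o - 5)*(o - 2)*(o + 2)*(o - 5)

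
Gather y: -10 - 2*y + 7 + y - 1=-y - 4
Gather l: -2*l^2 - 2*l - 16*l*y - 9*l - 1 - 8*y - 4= -2*l^2 + l*(-16*y - 11) - 8*y - 5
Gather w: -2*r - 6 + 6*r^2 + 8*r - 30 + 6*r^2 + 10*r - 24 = 12*r^2 + 16*r - 60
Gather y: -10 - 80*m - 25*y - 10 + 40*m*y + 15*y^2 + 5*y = -80*m + 15*y^2 + y*(40*m - 20) - 20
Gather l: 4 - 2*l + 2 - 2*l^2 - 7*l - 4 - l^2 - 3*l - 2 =-3*l^2 - 12*l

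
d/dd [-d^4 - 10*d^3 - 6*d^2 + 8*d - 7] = -4*d^3 - 30*d^2 - 12*d + 8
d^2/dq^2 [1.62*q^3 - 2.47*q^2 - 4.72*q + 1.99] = 9.72*q - 4.94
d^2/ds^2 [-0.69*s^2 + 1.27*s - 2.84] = -1.38000000000000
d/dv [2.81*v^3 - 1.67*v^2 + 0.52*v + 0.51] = 8.43*v^2 - 3.34*v + 0.52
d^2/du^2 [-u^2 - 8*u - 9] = -2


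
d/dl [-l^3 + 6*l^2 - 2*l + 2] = -3*l^2 + 12*l - 2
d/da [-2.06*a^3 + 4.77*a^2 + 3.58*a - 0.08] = -6.18*a^2 + 9.54*a + 3.58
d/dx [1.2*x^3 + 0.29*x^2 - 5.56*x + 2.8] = 3.6*x^2 + 0.58*x - 5.56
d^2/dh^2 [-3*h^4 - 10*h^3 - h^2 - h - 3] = -36*h^2 - 60*h - 2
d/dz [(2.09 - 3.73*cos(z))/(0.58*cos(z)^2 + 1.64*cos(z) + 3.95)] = (-2.1634*cos(z)^2 + 2.4244*cos(z) + 18.1611)*sin(z)/(0.3364*cos(z)^4 + 1.9024*cos(z)^3 + 7.2716*cos(z)^2 + 12.956*cos(z) + 15.6025)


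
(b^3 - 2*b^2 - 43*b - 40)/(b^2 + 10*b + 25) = (b^2 - 7*b - 8)/(b + 5)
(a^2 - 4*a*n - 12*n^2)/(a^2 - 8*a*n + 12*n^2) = (a + 2*n)/(a - 2*n)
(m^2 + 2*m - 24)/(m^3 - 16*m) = (m + 6)/(m*(m + 4))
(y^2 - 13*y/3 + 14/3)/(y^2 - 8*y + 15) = (3*y^2 - 13*y + 14)/(3*(y^2 - 8*y + 15))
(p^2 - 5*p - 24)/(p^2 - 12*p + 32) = (p + 3)/(p - 4)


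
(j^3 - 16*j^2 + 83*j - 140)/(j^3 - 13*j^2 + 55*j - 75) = (j^2 - 11*j + 28)/(j^2 - 8*j + 15)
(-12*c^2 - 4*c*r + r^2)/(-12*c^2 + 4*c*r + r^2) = (-12*c^2 - 4*c*r + r^2)/(-12*c^2 + 4*c*r + r^2)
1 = 1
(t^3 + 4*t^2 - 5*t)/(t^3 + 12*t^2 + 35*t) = (t - 1)/(t + 7)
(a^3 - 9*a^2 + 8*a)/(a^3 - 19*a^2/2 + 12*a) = 2*(a - 1)/(2*a - 3)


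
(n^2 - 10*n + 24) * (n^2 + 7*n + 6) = n^4 - 3*n^3 - 40*n^2 + 108*n + 144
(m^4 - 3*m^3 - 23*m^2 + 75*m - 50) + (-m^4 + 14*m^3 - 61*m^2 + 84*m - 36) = 11*m^3 - 84*m^2 + 159*m - 86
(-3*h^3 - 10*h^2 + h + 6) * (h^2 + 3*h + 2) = -3*h^5 - 19*h^4 - 35*h^3 - 11*h^2 + 20*h + 12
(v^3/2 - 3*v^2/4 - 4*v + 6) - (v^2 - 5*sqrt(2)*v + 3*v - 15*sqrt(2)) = v^3/2 - 7*v^2/4 - 7*v + 5*sqrt(2)*v + 6 + 15*sqrt(2)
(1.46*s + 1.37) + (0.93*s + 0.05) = 2.39*s + 1.42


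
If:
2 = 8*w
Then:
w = 1/4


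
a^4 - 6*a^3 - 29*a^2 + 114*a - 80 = (a - 8)*(a - 2)*(a - 1)*(a + 5)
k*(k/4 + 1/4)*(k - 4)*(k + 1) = k^4/4 - k^3/2 - 7*k^2/4 - k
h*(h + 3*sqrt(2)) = h^2 + 3*sqrt(2)*h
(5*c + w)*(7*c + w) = 35*c^2 + 12*c*w + w^2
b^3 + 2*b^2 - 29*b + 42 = (b - 3)*(b - 2)*(b + 7)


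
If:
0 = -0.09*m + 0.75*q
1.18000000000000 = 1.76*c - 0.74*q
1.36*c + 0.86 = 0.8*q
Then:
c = 3.94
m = 64.71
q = 7.76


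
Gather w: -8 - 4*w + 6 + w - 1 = -3*w - 3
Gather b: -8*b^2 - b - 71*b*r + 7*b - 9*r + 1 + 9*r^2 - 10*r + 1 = -8*b^2 + b*(6 - 71*r) + 9*r^2 - 19*r + 2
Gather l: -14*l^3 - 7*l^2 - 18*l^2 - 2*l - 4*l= -14*l^3 - 25*l^2 - 6*l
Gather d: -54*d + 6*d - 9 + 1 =-48*d - 8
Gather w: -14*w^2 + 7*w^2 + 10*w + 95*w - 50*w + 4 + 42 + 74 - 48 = -7*w^2 + 55*w + 72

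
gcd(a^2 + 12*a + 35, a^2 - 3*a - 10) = 1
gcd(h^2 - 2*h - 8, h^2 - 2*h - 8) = h^2 - 2*h - 8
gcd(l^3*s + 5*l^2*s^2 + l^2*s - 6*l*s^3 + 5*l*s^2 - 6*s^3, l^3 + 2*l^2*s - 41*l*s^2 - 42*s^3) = 1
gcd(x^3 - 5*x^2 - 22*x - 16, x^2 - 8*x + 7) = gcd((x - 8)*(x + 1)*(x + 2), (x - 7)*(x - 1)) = 1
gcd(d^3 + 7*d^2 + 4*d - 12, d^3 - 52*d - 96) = d^2 + 8*d + 12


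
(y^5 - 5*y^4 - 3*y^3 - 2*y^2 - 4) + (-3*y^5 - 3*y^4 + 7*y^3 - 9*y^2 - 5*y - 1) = -2*y^5 - 8*y^4 + 4*y^3 - 11*y^2 - 5*y - 5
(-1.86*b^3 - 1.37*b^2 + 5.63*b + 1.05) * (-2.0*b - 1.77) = 3.72*b^4 + 6.0322*b^3 - 8.8351*b^2 - 12.0651*b - 1.8585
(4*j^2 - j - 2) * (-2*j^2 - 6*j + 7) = -8*j^4 - 22*j^3 + 38*j^2 + 5*j - 14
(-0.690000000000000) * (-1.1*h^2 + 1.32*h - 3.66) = 0.759*h^2 - 0.9108*h + 2.5254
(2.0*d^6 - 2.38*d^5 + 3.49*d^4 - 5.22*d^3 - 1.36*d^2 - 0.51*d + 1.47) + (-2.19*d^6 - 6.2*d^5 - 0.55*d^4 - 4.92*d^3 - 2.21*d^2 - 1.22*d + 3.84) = -0.19*d^6 - 8.58*d^5 + 2.94*d^4 - 10.14*d^3 - 3.57*d^2 - 1.73*d + 5.31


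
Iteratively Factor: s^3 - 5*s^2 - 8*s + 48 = (s - 4)*(s^2 - s - 12) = (s - 4)^2*(s + 3)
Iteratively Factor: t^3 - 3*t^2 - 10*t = (t)*(t^2 - 3*t - 10) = t*(t - 5)*(t + 2)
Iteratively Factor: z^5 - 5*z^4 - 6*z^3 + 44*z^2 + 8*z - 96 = (z - 2)*(z^4 - 3*z^3 - 12*z^2 + 20*z + 48) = (z - 4)*(z - 2)*(z^3 + z^2 - 8*z - 12) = (z - 4)*(z - 2)*(z + 2)*(z^2 - z - 6) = (z - 4)*(z - 3)*(z - 2)*(z + 2)*(z + 2)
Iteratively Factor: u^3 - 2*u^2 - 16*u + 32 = (u + 4)*(u^2 - 6*u + 8) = (u - 4)*(u + 4)*(u - 2)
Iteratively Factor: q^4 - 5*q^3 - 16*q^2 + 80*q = (q)*(q^3 - 5*q^2 - 16*q + 80) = q*(q - 4)*(q^2 - q - 20) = q*(q - 4)*(q + 4)*(q - 5)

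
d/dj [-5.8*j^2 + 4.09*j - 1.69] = 4.09 - 11.6*j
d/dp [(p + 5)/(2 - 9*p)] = 47/(9*p - 2)^2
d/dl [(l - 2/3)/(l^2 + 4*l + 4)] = (10/3 - l)/(l^3 + 6*l^2 + 12*l + 8)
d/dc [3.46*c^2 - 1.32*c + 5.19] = 6.92*c - 1.32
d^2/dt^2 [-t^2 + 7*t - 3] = -2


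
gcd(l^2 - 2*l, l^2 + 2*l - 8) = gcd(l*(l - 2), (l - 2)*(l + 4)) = l - 2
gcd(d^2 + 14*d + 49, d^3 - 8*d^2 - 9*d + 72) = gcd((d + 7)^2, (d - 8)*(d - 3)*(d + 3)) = 1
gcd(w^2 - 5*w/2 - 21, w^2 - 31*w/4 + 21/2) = w - 6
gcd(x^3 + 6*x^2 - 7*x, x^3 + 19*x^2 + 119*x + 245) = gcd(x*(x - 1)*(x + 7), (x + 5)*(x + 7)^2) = x + 7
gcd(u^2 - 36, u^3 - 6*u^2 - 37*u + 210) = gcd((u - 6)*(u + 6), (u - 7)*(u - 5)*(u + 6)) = u + 6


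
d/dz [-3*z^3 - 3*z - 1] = -9*z^2 - 3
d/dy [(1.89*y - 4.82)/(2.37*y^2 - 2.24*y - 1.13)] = (-4.4793*y^2 + 22.8468*y - 12.9325)/(5.6169*y^4 - 10.6176*y^3 - 0.338599999999999*y^2 + 5.0624*y + 1.2769)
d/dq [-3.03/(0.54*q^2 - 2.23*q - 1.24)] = (3.2724*q - 6.7569)/(-0.54*q^2 + 2.23*q + 1.24)^2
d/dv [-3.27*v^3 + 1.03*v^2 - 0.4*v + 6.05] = -9.81*v^2 + 2.06*v - 0.4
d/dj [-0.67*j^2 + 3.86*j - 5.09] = 3.86 - 1.34*j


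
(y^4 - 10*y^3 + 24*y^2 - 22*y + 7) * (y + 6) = y^5 - 4*y^4 - 36*y^3 + 122*y^2 - 125*y + 42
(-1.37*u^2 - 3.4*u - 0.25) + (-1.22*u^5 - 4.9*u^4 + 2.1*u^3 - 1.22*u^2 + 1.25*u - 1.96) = -1.22*u^5 - 4.9*u^4 + 2.1*u^3 - 2.59*u^2 - 2.15*u - 2.21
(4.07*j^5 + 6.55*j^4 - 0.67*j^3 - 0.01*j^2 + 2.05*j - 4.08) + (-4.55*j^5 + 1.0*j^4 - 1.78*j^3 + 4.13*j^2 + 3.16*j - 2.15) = -0.48*j^5 + 7.55*j^4 - 2.45*j^3 + 4.12*j^2 + 5.21*j - 6.23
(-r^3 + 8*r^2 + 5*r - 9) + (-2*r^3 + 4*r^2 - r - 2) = -3*r^3 + 12*r^2 + 4*r - 11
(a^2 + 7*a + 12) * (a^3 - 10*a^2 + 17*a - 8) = a^5 - 3*a^4 - 41*a^3 - 9*a^2 + 148*a - 96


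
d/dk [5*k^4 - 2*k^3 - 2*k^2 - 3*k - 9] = 20*k^3 - 6*k^2 - 4*k - 3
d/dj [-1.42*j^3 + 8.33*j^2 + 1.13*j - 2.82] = -4.26*j^2 + 16.66*j + 1.13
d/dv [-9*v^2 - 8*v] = -18*v - 8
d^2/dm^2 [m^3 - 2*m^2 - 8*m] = 6*m - 4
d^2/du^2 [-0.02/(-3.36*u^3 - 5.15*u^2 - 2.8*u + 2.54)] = (-(0.4032*u + 0.206)*(3.36*u^3 + 5.15*u^2 + 2.8*u - 2.54) + 0.02*(10.08*u^2 + 10.3*u + 2.8)*(20.16*u^2 + 20.6*u + 5.6))/(3.36*u^3 + 5.15*u^2 + 2.8*u - 2.54)^3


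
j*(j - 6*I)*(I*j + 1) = I*j^3 + 7*j^2 - 6*I*j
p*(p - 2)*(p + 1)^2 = p^4 - 3*p^2 - 2*p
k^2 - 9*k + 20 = (k - 5)*(k - 4)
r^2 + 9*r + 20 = (r + 4)*(r + 5)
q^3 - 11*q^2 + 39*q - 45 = (q - 5)*(q - 3)^2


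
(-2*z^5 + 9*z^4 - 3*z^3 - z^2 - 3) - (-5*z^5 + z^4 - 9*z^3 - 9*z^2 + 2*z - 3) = 3*z^5 + 8*z^4 + 6*z^3 + 8*z^2 - 2*z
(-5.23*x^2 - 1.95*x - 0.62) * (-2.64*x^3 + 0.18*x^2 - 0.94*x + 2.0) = 13.8072*x^5 + 4.2066*x^4 + 6.202*x^3 - 8.7386*x^2 - 3.3172*x - 1.24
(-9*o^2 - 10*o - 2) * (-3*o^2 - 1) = 27*o^4 + 30*o^3 + 15*o^2 + 10*o + 2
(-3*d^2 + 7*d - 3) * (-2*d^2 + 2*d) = 6*d^4 - 20*d^3 + 20*d^2 - 6*d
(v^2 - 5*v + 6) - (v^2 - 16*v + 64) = 11*v - 58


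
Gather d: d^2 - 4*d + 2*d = d^2 - 2*d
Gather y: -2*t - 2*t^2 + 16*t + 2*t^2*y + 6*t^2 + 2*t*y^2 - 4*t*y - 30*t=4*t^2 + 2*t*y^2 - 16*t + y*(2*t^2 - 4*t)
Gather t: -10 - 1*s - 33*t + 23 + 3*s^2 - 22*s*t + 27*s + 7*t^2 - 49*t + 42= 3*s^2 + 26*s + 7*t^2 + t*(-22*s - 82) + 55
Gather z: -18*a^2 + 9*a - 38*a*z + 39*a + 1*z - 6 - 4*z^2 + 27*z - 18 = -18*a^2 + 48*a - 4*z^2 + z*(28 - 38*a) - 24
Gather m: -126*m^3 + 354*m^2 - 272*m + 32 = -126*m^3 + 354*m^2 - 272*m + 32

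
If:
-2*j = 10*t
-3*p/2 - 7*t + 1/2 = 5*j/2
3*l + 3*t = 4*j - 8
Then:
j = -5*t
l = -23*t/3 - 8/3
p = 11*t/3 + 1/3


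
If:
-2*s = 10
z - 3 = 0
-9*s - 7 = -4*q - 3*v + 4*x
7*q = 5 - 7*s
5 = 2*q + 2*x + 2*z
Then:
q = 40/7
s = -5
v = -200/7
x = -87/14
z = 3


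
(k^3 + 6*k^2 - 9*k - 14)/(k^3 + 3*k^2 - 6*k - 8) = (k + 7)/(k + 4)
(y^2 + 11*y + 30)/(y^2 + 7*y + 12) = (y^2 + 11*y + 30)/(y^2 + 7*y + 12)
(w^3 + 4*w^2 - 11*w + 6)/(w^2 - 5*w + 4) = (w^2 + 5*w - 6)/(w - 4)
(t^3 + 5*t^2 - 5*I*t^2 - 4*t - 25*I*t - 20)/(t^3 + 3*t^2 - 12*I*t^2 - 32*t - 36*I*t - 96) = (t^2 + t*(5 - I) - 5*I)/(t^2 + t*(3 - 8*I) - 24*I)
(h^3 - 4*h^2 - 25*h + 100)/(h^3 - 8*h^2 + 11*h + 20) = (h + 5)/(h + 1)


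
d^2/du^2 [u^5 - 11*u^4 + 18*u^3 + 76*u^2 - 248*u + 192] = 20*u^3 - 132*u^2 + 108*u + 152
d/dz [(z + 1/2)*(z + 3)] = 2*z + 7/2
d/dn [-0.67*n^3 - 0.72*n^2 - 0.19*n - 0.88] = -2.01*n^2 - 1.44*n - 0.19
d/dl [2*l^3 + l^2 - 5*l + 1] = 6*l^2 + 2*l - 5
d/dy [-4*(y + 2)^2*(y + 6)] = 4*(-3*y - 14)*(y + 2)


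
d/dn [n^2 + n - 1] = 2*n + 1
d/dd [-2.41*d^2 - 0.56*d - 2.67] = -4.82*d - 0.56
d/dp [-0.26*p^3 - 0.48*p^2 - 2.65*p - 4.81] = -0.78*p^2 - 0.96*p - 2.65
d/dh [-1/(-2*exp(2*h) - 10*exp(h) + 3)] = (-4*exp(h) - 10)*exp(h)/(2*exp(2*h) + 10*exp(h) - 3)^2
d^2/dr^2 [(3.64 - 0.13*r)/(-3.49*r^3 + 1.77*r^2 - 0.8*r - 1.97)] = (9.500478*r^5 - 536.845062*r^4 + 359.854586*r^3 - 140.125284*r^2 + 183.801774*r - 30.453592)/(42.508549*r^9 - 64.676331*r^8 + 62.033703*r^7 + 36.788118*r^6 - 58.795926*r^5 + 48.118479*r^4 + 24.407903*r^3 - 16.825179*r^2 + 9.31416*r + 7.645373)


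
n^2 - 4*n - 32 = (n - 8)*(n + 4)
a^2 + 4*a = a*(a + 4)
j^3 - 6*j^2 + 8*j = j*(j - 4)*(j - 2)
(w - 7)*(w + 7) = w^2 - 49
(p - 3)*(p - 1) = p^2 - 4*p + 3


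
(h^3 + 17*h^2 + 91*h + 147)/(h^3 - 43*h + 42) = (h^2 + 10*h + 21)/(h^2 - 7*h + 6)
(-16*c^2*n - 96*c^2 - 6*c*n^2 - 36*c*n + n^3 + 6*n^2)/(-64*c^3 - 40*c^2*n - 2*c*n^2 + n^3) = (n + 6)/(4*c + n)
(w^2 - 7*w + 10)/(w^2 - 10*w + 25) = (w - 2)/(w - 5)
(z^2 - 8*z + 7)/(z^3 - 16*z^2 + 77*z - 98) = (z - 1)/(z^2 - 9*z + 14)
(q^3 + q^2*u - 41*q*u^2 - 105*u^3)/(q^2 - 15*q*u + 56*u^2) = (q^2 + 8*q*u + 15*u^2)/(q - 8*u)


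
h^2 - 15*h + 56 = (h - 8)*(h - 7)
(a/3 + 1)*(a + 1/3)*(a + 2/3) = a^3/3 + 4*a^2/3 + 29*a/27 + 2/9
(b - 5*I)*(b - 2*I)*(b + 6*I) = b^3 - I*b^2 + 32*b - 60*I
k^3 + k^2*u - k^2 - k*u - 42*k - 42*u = (k - 7)*(k + 6)*(k + u)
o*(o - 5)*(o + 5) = o^3 - 25*o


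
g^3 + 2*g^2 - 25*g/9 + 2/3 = (g - 2/3)*(g - 1/3)*(g + 3)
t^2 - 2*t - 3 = (t - 3)*(t + 1)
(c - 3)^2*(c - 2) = c^3 - 8*c^2 + 21*c - 18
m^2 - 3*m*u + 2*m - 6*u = (m + 2)*(m - 3*u)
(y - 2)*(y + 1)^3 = y^4 + y^3 - 3*y^2 - 5*y - 2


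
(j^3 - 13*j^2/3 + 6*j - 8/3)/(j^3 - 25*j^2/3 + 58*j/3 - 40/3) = (j - 1)/(j - 5)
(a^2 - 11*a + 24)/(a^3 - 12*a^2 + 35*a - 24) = 1/(a - 1)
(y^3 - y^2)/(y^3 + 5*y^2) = (y - 1)/(y + 5)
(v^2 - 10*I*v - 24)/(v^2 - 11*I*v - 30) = (v - 4*I)/(v - 5*I)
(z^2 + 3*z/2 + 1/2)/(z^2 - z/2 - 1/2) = (z + 1)/(z - 1)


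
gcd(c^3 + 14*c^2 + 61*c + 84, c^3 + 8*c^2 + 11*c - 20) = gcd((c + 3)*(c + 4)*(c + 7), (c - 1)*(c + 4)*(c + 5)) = c + 4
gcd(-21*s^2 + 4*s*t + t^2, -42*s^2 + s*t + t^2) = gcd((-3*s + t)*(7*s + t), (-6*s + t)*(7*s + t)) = 7*s + t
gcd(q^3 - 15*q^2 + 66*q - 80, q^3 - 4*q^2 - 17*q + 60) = q - 5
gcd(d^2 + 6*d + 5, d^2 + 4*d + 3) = d + 1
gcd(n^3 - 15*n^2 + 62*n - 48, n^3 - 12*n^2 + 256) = n - 8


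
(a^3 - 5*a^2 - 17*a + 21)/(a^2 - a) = a - 4 - 21/a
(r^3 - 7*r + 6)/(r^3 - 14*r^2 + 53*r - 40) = (r^2 + r - 6)/(r^2 - 13*r + 40)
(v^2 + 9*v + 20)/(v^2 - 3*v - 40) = (v + 4)/(v - 8)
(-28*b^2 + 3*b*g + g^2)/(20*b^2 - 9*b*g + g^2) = (-7*b - g)/(5*b - g)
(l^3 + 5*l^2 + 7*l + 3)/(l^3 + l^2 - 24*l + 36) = (l^3 + 5*l^2 + 7*l + 3)/(l^3 + l^2 - 24*l + 36)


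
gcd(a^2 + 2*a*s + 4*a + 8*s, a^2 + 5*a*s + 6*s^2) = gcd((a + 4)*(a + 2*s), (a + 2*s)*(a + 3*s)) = a + 2*s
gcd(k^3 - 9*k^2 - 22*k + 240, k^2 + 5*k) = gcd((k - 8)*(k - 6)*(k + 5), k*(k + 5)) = k + 5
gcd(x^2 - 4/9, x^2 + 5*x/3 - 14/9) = x - 2/3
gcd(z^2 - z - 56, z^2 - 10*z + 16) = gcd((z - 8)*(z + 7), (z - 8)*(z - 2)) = z - 8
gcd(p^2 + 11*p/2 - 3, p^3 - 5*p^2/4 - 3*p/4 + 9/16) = p - 1/2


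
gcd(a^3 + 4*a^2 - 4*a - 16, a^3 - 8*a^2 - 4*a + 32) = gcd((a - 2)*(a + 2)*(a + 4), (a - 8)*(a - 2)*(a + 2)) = a^2 - 4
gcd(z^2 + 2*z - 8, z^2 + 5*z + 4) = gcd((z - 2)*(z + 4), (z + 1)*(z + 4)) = z + 4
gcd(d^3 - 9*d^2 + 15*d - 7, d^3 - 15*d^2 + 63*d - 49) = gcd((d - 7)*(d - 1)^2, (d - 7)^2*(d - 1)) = d^2 - 8*d + 7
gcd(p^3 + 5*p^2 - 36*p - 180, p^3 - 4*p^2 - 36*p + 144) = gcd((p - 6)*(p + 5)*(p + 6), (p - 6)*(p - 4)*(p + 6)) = p^2 - 36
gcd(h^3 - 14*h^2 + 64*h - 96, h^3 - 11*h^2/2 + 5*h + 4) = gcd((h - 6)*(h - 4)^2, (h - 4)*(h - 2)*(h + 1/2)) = h - 4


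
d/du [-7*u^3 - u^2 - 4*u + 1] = -21*u^2 - 2*u - 4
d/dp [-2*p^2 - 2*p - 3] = -4*p - 2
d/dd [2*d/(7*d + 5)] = 10/(7*d + 5)^2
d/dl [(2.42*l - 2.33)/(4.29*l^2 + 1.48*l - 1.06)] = (-10.3818*l^2 + 19.9914*l + 0.8832)/(18.4041*l^4 + 12.6984*l^3 - 6.9044*l^2 - 3.1376*l + 1.1236)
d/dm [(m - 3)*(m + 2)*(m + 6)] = 3*m^2 + 10*m - 12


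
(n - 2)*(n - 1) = n^2 - 3*n + 2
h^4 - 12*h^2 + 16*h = h*(h - 2)^2*(h + 4)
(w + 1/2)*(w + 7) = w^2 + 15*w/2 + 7/2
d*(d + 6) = d^2 + 6*d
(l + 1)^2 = l^2 + 2*l + 1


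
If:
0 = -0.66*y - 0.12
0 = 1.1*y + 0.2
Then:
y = -0.18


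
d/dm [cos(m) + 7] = -sin(m)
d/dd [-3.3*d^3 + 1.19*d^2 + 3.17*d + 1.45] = -9.9*d^2 + 2.38*d + 3.17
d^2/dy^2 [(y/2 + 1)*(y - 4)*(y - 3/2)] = 3*y - 7/2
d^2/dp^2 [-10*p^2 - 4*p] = -20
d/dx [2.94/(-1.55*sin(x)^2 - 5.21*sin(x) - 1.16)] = (9.114*sin(x) + 15.3174)*cos(x)/(1.55*sin(x)^2 + 5.21*sin(x) + 1.16)^2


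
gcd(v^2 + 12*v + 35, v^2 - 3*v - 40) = v + 5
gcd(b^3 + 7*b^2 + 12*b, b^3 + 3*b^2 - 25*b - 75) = b + 3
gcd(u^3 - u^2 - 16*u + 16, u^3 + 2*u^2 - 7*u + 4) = u^2 + 3*u - 4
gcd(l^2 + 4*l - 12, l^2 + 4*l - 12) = l^2 + 4*l - 12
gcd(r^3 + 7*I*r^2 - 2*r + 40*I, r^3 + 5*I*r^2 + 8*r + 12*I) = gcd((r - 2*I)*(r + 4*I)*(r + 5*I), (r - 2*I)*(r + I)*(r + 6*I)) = r - 2*I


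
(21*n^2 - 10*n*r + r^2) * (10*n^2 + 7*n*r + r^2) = 210*n^4 + 47*n^3*r - 39*n^2*r^2 - 3*n*r^3 + r^4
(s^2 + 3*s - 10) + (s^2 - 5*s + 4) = 2*s^2 - 2*s - 6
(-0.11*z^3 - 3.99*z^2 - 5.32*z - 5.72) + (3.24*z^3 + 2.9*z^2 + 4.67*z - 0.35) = 3.13*z^3 - 1.09*z^2 - 0.65*z - 6.07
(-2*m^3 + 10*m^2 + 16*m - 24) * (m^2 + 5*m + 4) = -2*m^5 + 58*m^3 + 96*m^2 - 56*m - 96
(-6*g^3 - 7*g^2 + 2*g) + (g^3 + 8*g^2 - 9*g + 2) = -5*g^3 + g^2 - 7*g + 2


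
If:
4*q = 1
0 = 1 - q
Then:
No Solution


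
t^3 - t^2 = t^2*(t - 1)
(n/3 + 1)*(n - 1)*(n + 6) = n^3/3 + 8*n^2/3 + 3*n - 6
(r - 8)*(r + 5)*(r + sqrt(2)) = r^3 - 3*r^2 + sqrt(2)*r^2 - 40*r - 3*sqrt(2)*r - 40*sqrt(2)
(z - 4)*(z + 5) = z^2 + z - 20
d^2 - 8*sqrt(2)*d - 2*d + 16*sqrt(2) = (d - 2)*(d - 8*sqrt(2))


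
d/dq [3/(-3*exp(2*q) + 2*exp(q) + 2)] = (18*exp(q) - 6)*exp(q)/(-3*exp(2*q) + 2*exp(q) + 2)^2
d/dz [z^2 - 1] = 2*z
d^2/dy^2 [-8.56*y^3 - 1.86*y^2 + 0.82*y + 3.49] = -51.36*y - 3.72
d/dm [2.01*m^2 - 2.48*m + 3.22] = 4.02*m - 2.48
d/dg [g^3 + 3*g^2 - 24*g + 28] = 3*g^2 + 6*g - 24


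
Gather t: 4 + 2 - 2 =4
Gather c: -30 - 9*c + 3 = -9*c - 27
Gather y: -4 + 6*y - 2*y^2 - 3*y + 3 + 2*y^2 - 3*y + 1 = 0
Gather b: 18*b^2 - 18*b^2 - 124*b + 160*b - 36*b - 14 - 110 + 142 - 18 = 0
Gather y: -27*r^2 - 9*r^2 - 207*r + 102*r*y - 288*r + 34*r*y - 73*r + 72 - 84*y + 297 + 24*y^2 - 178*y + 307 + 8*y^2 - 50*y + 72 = -36*r^2 - 568*r + 32*y^2 + y*(136*r - 312) + 748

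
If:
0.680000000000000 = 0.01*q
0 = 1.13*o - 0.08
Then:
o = 0.07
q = 68.00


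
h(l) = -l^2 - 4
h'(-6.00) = 12.00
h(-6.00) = -40.00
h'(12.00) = -24.00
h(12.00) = -148.00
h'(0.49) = -0.98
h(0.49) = -4.24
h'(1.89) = -3.78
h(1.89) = -7.57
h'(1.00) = -2.00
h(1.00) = -5.00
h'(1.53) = -3.06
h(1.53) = -6.34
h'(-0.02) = 0.04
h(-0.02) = -4.00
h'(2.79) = -5.58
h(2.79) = -11.78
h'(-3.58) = 7.16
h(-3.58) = -16.82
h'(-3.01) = 6.02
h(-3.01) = -13.06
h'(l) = -2*l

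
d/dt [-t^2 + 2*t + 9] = 2 - 2*t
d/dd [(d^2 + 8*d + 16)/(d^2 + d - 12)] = -7/(d^2 - 6*d + 9)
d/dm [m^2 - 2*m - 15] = 2*m - 2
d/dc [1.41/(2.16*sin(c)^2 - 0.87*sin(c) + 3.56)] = (1.2267 - 6.0912*sin(c))*cos(c)/(2.16*sin(c)^2 - 0.87*sin(c) + 3.56)^2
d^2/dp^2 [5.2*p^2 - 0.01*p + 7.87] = 10.4000000000000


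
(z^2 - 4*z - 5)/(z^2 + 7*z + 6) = (z - 5)/(z + 6)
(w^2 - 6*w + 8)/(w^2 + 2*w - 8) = (w - 4)/(w + 4)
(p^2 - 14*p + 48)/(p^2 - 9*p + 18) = (p - 8)/(p - 3)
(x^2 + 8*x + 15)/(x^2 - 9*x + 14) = (x^2 + 8*x + 15)/(x^2 - 9*x + 14)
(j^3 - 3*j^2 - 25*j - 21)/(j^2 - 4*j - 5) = (j^2 - 4*j - 21)/(j - 5)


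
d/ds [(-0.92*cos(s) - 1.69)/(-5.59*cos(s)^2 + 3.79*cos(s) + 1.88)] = (5.1428*cos(s)^2 + 18.8942*cos(s) - 4.6755)*sin(s)/(31.2481*cos(s)^4 - 42.3722*cos(s)^3 - 6.6543*cos(s)^2 + 14.2504*cos(s) + 3.5344)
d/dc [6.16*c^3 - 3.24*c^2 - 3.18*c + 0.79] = 18.48*c^2 - 6.48*c - 3.18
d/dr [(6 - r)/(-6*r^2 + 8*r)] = 3*(-r^2 + 12*r - 8)/(2*r^2*(9*r^2 - 24*r + 16))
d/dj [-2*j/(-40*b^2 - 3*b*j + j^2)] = 2*(40*b^2 + 3*b*j - j^2 - j*(3*b - 2*j))/(40*b^2 + 3*b*j - j^2)^2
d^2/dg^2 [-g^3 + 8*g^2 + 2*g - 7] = 16 - 6*g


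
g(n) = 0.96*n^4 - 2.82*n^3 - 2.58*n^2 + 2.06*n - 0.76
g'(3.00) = 14.12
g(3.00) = -16.18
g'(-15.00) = -14784.04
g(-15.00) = 57505.34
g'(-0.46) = 2.27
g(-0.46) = -1.94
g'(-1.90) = -45.02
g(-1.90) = 17.87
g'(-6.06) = -1131.92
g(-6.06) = 1814.26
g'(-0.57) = 1.54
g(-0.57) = -2.15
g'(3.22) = 25.93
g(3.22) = -11.82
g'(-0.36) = 2.64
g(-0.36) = -1.69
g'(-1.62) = -28.11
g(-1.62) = 7.73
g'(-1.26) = -12.55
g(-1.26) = 0.61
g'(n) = 3.84*n^3 - 8.46*n^2 - 5.16*n + 2.06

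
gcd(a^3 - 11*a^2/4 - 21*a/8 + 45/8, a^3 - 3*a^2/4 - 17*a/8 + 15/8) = a^2 + a/4 - 15/8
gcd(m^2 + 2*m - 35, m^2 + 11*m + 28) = m + 7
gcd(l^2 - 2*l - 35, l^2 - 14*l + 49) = l - 7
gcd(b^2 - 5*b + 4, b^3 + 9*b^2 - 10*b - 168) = b - 4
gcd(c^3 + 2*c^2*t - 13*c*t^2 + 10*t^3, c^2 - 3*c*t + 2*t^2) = c^2 - 3*c*t + 2*t^2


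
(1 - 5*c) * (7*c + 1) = -35*c^2 + 2*c + 1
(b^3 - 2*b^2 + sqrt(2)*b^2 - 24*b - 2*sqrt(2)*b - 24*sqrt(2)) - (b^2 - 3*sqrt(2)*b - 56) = b^3 - 3*b^2 + sqrt(2)*b^2 - 24*b + sqrt(2)*b - 24*sqrt(2) + 56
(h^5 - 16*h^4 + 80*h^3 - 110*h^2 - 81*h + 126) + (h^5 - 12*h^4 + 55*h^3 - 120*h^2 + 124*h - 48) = 2*h^5 - 28*h^4 + 135*h^3 - 230*h^2 + 43*h + 78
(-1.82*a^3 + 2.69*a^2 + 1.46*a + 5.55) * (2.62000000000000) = -4.7684*a^3 + 7.0478*a^2 + 3.8252*a + 14.541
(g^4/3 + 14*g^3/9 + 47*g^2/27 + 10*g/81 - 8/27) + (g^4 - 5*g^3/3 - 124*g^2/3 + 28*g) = 4*g^4/3 - g^3/9 - 1069*g^2/27 + 2278*g/81 - 8/27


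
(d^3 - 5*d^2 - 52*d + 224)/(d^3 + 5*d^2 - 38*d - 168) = (d^2 - 12*d + 32)/(d^2 - 2*d - 24)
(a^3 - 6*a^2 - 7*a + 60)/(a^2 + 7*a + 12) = (a^2 - 9*a + 20)/(a + 4)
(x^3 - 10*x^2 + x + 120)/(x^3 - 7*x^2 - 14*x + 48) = (x - 5)/(x - 2)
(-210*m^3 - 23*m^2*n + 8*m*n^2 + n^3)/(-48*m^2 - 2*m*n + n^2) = (35*m^2 - 2*m*n - n^2)/(8*m - n)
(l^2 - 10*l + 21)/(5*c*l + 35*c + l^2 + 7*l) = (l^2 - 10*l + 21)/(5*c*l + 35*c + l^2 + 7*l)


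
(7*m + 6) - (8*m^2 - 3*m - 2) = -8*m^2 + 10*m + 8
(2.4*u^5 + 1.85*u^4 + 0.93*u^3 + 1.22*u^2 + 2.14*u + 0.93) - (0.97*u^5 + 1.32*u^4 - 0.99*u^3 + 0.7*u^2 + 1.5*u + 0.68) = 1.43*u^5 + 0.53*u^4 + 1.92*u^3 + 0.52*u^2 + 0.64*u + 0.25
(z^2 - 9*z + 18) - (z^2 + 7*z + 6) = 12 - 16*z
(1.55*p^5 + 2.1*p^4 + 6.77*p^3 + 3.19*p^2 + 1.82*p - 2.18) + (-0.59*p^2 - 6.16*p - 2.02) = 1.55*p^5 + 2.1*p^4 + 6.77*p^3 + 2.6*p^2 - 4.34*p - 4.2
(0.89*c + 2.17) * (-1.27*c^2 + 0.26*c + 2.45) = -1.1303*c^3 - 2.5245*c^2 + 2.7447*c + 5.3165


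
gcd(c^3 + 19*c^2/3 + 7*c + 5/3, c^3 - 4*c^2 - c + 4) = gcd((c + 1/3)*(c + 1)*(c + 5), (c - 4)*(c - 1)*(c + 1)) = c + 1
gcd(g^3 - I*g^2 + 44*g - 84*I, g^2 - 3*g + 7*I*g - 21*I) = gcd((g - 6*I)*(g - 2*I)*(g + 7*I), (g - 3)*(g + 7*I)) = g + 7*I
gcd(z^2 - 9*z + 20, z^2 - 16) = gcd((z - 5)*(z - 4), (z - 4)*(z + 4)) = z - 4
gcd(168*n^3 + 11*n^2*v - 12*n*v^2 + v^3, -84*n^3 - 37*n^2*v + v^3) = -21*n^2 - 4*n*v + v^2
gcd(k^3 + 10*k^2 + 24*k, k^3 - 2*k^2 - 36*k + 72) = k + 6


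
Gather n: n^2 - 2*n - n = n^2 - 3*n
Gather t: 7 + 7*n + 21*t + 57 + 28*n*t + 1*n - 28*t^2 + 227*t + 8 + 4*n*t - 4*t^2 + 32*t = 8*n - 32*t^2 + t*(32*n + 280) + 72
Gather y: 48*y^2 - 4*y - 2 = 48*y^2 - 4*y - 2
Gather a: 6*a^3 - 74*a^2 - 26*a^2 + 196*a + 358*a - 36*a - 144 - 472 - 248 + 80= 6*a^3 - 100*a^2 + 518*a - 784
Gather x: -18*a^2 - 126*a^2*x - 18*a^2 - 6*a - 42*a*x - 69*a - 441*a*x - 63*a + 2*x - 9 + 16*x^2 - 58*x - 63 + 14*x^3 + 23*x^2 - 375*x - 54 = -36*a^2 - 138*a + 14*x^3 + 39*x^2 + x*(-126*a^2 - 483*a - 431) - 126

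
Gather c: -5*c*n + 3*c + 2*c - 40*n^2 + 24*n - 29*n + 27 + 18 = c*(5 - 5*n) - 40*n^2 - 5*n + 45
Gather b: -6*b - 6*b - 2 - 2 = -12*b - 4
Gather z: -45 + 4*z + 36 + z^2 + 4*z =z^2 + 8*z - 9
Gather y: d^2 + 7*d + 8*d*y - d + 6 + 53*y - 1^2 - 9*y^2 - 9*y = d^2 + 6*d - 9*y^2 + y*(8*d + 44) + 5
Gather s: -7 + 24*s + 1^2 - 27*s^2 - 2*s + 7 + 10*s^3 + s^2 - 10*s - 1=10*s^3 - 26*s^2 + 12*s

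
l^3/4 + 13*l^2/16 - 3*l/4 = l*(l/4 + 1)*(l - 3/4)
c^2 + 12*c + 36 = (c + 6)^2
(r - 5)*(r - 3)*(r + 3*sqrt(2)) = r^3 - 8*r^2 + 3*sqrt(2)*r^2 - 24*sqrt(2)*r + 15*r + 45*sqrt(2)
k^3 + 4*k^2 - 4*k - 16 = (k - 2)*(k + 2)*(k + 4)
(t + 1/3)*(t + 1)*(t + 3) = t^3 + 13*t^2/3 + 13*t/3 + 1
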